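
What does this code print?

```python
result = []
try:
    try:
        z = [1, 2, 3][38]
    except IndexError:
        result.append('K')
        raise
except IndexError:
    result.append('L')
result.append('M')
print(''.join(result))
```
KLM

raise without argument re-raises current exception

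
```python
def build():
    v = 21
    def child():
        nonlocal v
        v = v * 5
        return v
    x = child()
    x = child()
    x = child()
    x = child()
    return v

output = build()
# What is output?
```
13125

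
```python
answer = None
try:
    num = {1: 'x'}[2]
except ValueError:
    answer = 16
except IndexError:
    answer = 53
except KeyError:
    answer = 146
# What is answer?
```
146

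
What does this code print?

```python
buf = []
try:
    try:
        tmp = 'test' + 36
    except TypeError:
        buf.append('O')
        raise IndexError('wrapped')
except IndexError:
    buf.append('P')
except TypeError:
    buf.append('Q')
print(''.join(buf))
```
OP

New IndexError raised, caught by outer IndexError handler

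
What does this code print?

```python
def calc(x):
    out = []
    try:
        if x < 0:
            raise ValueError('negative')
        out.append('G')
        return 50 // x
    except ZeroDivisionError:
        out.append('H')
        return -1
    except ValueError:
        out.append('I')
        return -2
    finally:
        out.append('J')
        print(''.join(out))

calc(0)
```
GHJ

x=0 causes ZeroDivisionError, caught, finally prints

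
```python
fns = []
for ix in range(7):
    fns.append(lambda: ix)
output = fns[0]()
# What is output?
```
6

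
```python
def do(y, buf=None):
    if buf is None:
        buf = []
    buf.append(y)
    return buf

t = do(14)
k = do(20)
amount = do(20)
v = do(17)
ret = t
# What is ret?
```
[14]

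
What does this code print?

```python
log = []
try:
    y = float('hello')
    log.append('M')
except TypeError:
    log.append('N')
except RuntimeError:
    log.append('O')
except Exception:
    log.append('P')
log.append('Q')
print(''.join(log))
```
PQ

ValueError not specifically caught, falls to Exception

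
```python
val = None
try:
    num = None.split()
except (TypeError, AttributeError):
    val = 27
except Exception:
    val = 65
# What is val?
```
27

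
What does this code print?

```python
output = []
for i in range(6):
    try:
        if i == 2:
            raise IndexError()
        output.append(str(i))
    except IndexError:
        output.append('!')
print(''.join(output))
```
01!345

Exception on i=2 caught, loop continues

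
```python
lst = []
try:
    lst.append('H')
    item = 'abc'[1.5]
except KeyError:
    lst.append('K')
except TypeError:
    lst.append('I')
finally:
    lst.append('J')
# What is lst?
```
['H', 'I', 'J']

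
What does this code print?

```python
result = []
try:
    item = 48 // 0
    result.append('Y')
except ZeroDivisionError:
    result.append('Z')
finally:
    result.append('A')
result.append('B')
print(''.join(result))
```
ZAB

finally always runs, even after exception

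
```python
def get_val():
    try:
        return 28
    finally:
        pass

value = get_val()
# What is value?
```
28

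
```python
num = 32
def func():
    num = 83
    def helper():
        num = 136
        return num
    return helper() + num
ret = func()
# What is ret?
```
219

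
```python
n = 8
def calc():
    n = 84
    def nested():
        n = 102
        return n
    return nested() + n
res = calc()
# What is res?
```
186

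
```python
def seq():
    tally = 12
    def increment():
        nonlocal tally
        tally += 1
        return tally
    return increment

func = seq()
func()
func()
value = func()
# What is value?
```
15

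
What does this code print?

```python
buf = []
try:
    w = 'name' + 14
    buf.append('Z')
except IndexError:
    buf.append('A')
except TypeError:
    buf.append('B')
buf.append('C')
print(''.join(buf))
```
BC

TypeError is caught by its specific handler, not IndexError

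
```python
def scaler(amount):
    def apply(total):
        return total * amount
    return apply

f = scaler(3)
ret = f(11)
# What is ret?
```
33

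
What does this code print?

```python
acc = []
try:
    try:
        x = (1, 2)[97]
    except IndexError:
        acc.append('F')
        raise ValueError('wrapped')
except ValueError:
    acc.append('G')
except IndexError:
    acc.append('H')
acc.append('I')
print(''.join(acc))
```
FGI

ValueError raised and caught, original IndexError not re-raised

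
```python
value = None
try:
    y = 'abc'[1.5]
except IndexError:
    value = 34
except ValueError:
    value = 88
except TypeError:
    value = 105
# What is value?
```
105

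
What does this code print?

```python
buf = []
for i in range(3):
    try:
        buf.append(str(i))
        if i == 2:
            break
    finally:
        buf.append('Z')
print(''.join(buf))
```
0Z1Z2Z

finally runs even when breaking out of loop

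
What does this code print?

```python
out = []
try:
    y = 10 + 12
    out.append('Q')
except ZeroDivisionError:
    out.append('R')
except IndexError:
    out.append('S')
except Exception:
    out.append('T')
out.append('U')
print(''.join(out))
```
QU

No exception, try block completes normally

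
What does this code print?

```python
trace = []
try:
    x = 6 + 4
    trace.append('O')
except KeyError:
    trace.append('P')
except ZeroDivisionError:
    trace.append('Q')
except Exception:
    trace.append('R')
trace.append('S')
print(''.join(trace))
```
OS

No exception, try block completes normally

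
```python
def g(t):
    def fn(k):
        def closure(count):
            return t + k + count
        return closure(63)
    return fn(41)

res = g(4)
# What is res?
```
108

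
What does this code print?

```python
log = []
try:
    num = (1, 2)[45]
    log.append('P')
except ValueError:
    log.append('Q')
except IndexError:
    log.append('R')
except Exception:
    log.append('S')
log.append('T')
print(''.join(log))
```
RT

IndexError matches before generic Exception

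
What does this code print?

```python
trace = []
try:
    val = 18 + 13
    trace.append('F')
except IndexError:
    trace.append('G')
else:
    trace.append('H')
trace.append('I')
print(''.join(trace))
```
FHI

else block runs when no exception occurs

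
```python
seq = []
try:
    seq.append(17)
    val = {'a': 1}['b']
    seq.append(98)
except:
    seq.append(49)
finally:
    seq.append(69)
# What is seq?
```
[17, 49, 69]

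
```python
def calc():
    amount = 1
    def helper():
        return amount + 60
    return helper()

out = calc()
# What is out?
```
61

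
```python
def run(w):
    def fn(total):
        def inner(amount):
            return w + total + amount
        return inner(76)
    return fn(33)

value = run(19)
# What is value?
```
128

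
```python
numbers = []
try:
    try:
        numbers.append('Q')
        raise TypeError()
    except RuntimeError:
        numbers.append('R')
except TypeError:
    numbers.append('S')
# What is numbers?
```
['Q', 'S']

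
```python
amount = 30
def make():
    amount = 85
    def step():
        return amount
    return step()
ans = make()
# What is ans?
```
85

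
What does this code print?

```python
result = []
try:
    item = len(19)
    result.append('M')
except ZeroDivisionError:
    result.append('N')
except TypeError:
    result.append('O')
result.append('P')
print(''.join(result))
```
OP

TypeError is caught by its specific handler, not ZeroDivisionError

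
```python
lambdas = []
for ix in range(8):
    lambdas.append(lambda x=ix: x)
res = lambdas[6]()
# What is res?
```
6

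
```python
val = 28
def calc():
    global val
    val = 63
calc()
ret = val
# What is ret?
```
63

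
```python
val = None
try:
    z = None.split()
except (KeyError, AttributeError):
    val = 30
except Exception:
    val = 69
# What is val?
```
30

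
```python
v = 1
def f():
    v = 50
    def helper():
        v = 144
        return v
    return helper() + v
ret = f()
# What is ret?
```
194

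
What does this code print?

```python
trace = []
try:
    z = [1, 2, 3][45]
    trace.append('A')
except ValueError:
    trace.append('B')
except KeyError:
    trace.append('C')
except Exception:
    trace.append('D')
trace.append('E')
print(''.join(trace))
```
DE

IndexError not specifically caught, falls to Exception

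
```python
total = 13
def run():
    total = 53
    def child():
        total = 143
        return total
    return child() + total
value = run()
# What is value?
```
196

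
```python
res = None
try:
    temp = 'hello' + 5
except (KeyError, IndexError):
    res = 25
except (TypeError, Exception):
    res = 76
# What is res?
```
76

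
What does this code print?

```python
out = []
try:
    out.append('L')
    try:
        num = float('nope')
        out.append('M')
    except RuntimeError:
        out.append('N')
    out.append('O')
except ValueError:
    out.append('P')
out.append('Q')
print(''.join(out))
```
LPQ

Inner handler doesn't match, propagates to outer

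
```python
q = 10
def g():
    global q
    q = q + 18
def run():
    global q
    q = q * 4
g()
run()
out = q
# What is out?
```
112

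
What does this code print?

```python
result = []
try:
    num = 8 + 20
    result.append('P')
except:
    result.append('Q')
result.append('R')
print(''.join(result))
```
PR

No exception, try block completes normally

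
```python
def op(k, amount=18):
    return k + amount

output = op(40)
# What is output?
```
58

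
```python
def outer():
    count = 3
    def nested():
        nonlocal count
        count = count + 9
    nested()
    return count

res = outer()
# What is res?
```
12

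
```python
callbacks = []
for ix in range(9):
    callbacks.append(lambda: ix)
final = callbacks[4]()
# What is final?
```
8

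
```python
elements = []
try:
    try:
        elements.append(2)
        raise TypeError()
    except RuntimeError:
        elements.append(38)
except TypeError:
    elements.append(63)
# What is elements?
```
[2, 63]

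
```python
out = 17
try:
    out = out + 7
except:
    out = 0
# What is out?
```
24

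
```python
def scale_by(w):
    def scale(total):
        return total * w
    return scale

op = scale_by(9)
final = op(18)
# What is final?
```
162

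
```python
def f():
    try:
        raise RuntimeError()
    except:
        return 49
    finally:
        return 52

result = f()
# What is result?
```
52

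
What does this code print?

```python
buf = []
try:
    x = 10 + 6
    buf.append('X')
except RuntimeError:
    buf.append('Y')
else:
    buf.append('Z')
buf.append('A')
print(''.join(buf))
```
XZA

else block runs when no exception occurs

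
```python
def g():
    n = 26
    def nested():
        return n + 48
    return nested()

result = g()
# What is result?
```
74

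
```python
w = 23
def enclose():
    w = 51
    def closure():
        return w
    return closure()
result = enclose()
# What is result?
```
51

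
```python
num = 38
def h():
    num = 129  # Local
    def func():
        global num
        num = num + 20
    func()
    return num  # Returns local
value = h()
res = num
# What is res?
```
58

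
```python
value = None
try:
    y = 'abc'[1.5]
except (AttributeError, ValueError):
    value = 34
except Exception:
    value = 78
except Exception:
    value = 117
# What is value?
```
78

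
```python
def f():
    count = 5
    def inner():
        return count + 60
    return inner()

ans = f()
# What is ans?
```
65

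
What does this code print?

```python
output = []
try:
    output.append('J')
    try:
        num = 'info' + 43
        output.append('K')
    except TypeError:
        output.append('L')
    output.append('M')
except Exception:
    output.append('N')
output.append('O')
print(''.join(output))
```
JLMO

Inner exception caught by inner handler, outer continues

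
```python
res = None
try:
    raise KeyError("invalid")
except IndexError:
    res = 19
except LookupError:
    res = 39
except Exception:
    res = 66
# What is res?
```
39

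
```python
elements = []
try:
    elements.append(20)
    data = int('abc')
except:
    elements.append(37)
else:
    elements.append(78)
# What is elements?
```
[20, 37]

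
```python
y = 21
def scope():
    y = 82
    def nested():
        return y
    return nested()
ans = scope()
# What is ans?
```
82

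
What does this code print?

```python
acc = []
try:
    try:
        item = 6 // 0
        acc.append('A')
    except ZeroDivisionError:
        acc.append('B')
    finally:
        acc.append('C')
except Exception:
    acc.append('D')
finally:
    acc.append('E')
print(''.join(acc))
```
BCE

Both finally blocks run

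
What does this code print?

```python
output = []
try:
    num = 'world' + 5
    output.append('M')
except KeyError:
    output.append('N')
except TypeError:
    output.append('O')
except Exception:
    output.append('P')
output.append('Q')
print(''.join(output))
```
OQ

TypeError matches before generic Exception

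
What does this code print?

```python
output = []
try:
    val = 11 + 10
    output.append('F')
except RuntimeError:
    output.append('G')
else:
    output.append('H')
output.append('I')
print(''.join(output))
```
FHI

else block runs when no exception occurs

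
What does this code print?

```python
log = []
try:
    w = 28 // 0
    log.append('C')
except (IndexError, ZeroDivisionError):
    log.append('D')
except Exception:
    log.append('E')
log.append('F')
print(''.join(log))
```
DF

ZeroDivisionError matches tuple containing it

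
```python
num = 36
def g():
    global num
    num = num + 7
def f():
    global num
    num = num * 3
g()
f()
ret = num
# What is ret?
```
129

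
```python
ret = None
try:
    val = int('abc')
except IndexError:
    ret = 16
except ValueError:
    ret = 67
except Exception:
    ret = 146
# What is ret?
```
67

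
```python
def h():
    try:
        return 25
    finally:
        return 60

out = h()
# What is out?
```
60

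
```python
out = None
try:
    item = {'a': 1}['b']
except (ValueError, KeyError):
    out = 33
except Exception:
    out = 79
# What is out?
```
33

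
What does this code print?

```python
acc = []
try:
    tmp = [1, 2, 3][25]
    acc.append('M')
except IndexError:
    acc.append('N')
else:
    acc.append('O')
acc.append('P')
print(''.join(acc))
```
NP

else block skipped when exception is caught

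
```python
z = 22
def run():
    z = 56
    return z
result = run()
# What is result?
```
56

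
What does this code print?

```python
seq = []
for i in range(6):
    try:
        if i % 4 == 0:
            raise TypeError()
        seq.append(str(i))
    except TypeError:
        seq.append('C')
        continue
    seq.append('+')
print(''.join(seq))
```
C1+2+3+C5+

continue in except skips rest of loop body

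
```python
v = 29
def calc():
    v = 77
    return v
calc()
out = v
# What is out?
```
29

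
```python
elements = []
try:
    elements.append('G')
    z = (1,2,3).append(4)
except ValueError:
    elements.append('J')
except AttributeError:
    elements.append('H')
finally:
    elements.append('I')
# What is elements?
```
['G', 'H', 'I']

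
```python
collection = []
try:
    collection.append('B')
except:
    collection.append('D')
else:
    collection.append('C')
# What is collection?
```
['B', 'C']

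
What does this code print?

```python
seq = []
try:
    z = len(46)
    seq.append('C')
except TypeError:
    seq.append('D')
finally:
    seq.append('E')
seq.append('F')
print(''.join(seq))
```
DEF

finally always runs, even after exception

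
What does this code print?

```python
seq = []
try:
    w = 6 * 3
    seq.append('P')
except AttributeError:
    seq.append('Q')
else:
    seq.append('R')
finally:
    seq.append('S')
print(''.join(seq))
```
PRS

else runs before finally when no exception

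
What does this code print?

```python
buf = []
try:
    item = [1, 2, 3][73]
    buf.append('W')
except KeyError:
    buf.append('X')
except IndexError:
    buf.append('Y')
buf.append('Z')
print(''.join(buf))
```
YZ

IndexError is caught by its specific handler, not KeyError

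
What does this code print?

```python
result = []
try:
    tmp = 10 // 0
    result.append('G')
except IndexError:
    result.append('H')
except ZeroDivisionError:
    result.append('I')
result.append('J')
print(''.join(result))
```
IJ

ZeroDivisionError is caught by its specific handler, not IndexError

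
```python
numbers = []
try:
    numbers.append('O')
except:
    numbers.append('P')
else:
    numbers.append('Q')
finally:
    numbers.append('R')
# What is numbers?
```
['O', 'Q', 'R']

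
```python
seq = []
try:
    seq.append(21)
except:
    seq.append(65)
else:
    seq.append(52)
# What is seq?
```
[21, 52]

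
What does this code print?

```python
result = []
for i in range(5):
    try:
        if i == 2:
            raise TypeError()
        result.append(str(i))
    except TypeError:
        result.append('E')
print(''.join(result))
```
01E34

Exception on i=2 caught, loop continues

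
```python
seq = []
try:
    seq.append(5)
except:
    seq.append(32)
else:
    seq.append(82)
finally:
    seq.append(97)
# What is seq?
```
[5, 82, 97]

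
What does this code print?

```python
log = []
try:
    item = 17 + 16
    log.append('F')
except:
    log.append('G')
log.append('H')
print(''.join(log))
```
FH

No exception, try block completes normally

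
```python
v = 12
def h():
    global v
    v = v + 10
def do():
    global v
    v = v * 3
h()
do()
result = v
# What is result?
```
66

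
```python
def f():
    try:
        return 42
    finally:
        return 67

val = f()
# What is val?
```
67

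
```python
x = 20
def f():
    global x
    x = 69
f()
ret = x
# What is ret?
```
69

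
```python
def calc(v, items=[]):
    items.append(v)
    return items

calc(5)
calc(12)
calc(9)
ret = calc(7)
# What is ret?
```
[5, 12, 9, 7]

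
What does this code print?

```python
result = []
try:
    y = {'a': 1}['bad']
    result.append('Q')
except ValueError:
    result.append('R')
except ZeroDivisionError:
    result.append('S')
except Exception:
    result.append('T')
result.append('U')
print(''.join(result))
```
TU

KeyError not specifically caught, falls to Exception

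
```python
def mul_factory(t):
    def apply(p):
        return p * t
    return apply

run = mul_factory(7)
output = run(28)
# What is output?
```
196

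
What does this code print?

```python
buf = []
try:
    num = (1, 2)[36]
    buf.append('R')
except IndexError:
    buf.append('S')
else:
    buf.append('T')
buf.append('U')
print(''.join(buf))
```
SU

else block skipped when exception is caught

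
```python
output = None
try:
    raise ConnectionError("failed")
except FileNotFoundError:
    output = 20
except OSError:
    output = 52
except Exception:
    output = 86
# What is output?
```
52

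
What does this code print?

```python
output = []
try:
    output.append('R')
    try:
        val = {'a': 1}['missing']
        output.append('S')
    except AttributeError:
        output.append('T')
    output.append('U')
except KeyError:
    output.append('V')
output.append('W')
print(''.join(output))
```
RVW

Inner handler doesn't match, propagates to outer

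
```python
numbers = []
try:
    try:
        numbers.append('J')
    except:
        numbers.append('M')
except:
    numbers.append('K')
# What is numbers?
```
['J']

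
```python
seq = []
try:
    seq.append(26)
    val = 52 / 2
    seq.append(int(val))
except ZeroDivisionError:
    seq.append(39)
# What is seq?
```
[26, 26]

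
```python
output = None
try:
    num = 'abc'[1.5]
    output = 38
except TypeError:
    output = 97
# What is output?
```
97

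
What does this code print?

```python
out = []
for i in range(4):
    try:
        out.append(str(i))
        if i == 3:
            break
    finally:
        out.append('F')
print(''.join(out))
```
0F1F2F3F

finally runs even when breaking out of loop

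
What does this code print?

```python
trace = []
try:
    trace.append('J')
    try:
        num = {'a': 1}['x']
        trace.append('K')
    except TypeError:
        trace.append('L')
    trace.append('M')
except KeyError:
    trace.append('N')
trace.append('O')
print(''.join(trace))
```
JNO

Inner handler doesn't match, propagates to outer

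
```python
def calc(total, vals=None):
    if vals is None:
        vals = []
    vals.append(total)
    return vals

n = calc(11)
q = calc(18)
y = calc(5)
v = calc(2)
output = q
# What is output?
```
[18]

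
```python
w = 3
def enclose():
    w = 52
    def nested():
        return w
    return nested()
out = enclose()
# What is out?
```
52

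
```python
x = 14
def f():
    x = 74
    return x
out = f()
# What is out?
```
74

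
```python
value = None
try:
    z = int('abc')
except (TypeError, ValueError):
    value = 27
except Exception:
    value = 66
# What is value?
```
27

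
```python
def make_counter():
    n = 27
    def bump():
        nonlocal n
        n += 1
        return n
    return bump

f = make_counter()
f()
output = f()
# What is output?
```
29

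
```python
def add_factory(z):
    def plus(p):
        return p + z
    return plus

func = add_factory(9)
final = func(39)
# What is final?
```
48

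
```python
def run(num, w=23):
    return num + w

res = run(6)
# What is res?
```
29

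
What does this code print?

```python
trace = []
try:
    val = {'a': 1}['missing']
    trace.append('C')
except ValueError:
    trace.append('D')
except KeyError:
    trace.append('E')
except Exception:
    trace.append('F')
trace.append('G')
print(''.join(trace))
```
EG

KeyError matches before generic Exception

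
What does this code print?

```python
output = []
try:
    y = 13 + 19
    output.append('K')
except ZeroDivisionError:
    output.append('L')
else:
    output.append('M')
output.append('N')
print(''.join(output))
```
KMN

else block runs when no exception occurs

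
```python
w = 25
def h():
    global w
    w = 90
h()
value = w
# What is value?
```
90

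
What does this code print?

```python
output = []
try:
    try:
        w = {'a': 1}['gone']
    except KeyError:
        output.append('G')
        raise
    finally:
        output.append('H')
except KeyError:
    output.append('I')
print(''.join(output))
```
GHI

finally runs before re-raised exception propagates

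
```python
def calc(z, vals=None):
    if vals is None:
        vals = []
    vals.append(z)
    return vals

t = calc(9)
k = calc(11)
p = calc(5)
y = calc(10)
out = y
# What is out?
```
[10]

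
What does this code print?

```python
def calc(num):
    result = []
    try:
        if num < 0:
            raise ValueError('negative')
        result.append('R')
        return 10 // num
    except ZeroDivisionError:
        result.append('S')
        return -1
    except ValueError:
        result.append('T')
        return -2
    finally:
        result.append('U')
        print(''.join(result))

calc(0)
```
RSU

num=0 causes ZeroDivisionError, caught, finally prints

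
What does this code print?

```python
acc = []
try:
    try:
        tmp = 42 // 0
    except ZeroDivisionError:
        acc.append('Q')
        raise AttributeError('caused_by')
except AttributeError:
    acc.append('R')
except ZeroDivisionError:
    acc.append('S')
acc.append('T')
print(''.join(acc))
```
QRT

AttributeError raised and caught, original ZeroDivisionError not re-raised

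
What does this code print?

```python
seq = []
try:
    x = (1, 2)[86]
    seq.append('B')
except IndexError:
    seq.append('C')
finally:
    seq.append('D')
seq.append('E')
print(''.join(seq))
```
CDE

finally always runs, even after exception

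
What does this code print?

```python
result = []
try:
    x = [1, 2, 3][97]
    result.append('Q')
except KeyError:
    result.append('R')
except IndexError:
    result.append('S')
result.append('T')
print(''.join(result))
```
ST

IndexError is caught by its specific handler, not KeyError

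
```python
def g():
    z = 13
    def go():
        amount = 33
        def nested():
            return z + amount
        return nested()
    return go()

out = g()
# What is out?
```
46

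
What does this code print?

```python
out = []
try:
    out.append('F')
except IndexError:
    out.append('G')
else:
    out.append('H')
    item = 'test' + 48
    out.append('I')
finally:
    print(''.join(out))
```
FH

Try succeeds, else appends 'H', TypeError in else is uncaught, finally prints before exception propagates ('I' never appended)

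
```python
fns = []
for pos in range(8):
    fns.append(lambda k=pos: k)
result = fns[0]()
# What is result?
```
0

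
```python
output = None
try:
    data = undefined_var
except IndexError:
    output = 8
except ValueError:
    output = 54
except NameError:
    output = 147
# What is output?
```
147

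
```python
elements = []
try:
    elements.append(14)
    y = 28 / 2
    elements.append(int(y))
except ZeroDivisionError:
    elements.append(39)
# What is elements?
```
[14, 14]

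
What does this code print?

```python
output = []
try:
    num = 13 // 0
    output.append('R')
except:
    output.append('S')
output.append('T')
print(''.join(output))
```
ST

Exception raised in try, caught by bare except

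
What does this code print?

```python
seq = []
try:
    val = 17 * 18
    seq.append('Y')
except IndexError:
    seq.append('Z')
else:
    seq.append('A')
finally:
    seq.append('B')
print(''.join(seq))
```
YAB

else runs before finally when no exception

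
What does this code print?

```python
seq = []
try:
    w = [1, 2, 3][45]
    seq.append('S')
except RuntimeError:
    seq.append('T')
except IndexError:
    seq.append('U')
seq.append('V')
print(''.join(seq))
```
UV

IndexError is caught by its specific handler, not RuntimeError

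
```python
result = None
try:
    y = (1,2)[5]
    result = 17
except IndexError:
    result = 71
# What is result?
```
71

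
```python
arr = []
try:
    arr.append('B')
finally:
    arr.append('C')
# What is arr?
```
['B', 'C']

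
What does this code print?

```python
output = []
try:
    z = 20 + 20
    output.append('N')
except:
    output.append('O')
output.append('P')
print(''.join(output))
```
NP

No exception, try block completes normally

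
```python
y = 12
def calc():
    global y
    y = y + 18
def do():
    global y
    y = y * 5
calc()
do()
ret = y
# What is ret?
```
150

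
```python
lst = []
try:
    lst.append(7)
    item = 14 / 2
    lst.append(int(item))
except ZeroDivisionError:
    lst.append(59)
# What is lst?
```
[7, 7]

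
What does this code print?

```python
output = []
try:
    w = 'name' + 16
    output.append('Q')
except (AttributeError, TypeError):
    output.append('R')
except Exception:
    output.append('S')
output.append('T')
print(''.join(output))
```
RT

TypeError matches tuple containing it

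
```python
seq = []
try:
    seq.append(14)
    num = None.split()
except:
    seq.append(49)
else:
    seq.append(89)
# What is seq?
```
[14, 49]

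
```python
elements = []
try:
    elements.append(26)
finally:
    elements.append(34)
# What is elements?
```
[26, 34]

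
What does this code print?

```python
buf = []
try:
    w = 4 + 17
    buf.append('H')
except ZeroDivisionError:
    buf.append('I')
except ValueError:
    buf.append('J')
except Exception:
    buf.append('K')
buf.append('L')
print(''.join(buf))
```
HL

No exception, try block completes normally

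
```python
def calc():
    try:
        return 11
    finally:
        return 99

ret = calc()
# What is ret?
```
99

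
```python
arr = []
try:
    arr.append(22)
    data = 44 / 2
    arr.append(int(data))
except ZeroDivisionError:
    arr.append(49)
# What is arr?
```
[22, 22]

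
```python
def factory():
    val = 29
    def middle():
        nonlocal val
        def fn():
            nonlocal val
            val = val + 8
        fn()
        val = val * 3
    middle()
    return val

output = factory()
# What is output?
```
111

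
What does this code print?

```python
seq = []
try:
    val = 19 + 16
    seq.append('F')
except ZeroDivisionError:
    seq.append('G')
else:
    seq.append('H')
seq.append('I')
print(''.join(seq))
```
FHI

else block runs when no exception occurs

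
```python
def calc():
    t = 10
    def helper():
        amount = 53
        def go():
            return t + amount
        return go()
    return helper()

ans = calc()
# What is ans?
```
63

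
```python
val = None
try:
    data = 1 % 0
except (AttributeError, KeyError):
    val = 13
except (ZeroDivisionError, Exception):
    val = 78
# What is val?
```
78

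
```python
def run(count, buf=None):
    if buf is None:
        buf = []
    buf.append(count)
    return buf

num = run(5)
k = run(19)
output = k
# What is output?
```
[19]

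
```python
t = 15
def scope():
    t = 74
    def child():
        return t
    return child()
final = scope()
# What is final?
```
74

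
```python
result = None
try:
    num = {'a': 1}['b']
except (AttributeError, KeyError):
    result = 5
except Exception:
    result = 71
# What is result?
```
5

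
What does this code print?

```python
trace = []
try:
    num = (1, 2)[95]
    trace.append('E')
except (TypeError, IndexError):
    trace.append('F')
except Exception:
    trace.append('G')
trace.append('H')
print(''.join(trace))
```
FH

IndexError matches tuple containing it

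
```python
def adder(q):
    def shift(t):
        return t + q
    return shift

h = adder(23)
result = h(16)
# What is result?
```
39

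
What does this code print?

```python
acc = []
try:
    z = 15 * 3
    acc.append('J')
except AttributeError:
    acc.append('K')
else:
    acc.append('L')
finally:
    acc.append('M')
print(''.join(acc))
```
JLM

else runs before finally when no exception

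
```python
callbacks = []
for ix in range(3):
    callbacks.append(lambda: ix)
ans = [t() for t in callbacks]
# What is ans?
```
[2, 2, 2]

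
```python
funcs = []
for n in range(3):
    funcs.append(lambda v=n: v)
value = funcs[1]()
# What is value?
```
1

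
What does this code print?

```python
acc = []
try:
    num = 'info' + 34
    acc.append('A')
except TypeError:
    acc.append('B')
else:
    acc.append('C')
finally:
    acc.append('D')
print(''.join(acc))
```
BD

Exception: except runs, else skipped, finally runs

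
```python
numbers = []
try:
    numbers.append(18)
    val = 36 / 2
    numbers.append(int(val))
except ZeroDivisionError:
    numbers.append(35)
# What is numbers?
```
[18, 18]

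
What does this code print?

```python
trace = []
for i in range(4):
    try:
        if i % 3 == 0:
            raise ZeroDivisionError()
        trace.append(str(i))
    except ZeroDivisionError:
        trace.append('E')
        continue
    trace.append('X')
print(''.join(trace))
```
E1X2XE

continue in except skips rest of loop body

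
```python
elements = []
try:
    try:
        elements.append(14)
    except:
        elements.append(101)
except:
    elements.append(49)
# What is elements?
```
[14]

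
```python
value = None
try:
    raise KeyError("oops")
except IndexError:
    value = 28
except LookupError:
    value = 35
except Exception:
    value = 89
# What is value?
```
35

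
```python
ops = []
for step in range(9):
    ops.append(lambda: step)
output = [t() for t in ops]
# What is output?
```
[8, 8, 8, 8, 8, 8, 8, 8, 8]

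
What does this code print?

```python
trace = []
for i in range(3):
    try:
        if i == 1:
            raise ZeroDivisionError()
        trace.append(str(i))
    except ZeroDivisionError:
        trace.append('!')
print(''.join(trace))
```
0!2

Exception on i=1 caught, loop continues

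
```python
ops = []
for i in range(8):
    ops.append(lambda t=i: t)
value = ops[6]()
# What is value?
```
6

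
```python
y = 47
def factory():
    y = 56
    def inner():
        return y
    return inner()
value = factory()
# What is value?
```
56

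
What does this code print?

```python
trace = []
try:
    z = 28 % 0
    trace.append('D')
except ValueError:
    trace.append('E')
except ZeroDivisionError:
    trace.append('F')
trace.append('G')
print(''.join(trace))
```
FG

ZeroDivisionError is caught by its specific handler, not ValueError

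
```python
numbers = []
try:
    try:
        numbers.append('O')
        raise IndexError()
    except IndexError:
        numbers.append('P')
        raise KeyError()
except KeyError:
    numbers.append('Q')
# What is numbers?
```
['O', 'P', 'Q']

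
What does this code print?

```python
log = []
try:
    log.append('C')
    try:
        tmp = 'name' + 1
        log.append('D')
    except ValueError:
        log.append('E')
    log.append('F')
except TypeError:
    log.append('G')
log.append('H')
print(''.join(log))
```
CGH

Inner handler doesn't match, propagates to outer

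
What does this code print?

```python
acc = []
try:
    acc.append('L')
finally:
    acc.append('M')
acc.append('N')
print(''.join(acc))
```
LMN

try/finally without except, no exception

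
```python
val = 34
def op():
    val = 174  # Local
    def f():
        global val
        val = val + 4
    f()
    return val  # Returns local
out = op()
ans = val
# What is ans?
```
38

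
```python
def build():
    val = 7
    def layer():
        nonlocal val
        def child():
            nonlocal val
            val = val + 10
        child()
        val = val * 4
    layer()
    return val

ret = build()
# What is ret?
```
68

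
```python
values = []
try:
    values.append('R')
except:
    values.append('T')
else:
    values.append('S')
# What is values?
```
['R', 'S']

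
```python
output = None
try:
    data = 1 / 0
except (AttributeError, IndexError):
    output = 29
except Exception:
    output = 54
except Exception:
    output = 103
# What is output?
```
54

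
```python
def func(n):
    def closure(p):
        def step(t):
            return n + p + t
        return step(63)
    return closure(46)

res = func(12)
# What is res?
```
121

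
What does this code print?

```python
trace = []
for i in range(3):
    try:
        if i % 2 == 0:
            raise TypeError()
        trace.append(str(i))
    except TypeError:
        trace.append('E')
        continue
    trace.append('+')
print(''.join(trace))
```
E1+E

continue in except skips rest of loop body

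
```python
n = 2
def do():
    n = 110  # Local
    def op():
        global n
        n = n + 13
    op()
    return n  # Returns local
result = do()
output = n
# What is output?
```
15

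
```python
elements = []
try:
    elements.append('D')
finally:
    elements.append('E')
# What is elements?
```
['D', 'E']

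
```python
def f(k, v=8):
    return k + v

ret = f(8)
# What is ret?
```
16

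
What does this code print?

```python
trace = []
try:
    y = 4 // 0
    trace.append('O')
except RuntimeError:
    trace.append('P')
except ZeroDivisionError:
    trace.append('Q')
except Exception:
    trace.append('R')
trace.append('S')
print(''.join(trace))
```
QS

ZeroDivisionError matches before generic Exception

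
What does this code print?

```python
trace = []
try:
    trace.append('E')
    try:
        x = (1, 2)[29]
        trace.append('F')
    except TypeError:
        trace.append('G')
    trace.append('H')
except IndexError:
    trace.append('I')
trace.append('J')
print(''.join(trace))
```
EIJ

Inner handler doesn't match, propagates to outer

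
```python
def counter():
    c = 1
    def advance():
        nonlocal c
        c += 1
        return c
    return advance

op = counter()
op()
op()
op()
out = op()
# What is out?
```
5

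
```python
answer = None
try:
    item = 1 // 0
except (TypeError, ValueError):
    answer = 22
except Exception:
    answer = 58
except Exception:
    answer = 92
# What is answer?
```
58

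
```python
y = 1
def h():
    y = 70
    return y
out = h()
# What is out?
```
70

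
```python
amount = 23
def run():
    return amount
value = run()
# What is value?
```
23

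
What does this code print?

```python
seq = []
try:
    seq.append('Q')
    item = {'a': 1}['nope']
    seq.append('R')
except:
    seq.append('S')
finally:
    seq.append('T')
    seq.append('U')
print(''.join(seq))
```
QSTU

Code before exception runs, then except, then all of finally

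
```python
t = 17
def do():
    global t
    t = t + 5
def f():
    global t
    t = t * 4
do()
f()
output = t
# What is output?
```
88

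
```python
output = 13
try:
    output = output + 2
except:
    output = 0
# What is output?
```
15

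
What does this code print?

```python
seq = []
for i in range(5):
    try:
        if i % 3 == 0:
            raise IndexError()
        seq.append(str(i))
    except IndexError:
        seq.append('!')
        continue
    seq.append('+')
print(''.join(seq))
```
!1+2+!4+

continue in except skips rest of loop body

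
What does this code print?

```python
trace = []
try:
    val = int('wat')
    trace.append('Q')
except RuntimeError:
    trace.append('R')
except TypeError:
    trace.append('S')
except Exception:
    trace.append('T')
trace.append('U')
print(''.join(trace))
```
TU

ValueError not specifically caught, falls to Exception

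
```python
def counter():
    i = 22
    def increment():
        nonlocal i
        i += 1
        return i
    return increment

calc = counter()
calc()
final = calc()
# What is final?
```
24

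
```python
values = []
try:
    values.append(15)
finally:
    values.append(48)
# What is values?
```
[15, 48]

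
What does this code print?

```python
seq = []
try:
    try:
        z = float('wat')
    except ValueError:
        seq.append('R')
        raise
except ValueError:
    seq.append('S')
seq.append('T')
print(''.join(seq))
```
RST

raise without argument re-raises current exception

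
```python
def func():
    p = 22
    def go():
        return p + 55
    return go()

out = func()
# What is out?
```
77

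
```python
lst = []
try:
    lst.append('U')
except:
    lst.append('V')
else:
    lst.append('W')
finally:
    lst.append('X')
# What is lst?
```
['U', 'W', 'X']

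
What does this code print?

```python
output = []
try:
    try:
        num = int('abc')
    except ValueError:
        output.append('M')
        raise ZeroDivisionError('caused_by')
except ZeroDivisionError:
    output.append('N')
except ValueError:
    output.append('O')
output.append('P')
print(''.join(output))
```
MNP

ZeroDivisionError raised and caught, original ValueError not re-raised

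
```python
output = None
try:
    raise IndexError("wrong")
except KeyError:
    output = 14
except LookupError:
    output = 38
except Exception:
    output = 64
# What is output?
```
38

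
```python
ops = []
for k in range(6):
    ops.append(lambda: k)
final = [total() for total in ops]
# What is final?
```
[5, 5, 5, 5, 5, 5]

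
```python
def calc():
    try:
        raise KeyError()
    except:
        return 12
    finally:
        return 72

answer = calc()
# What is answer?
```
72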